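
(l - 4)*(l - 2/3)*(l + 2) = l^3 - 8*l^2/3 - 20*l/3 + 16/3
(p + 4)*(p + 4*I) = p^2 + 4*p + 4*I*p + 16*I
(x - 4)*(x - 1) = x^2 - 5*x + 4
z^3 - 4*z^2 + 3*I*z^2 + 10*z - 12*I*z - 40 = (z - 4)*(z - 2*I)*(z + 5*I)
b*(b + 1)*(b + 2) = b^3 + 3*b^2 + 2*b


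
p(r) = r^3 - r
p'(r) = 3*r^2 - 1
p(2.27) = 9.43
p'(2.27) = 14.46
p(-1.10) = -0.23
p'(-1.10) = 2.63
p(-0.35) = 0.31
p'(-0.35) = -0.63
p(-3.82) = -51.92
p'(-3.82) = 42.78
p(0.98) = -0.04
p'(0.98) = 1.88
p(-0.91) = 0.16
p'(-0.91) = 1.48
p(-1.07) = -0.16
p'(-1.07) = 2.43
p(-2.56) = -14.22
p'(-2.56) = 18.66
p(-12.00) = -1716.00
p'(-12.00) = 431.00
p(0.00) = 0.00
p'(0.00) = -1.00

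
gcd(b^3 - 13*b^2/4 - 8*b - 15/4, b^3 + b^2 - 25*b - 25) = b^2 - 4*b - 5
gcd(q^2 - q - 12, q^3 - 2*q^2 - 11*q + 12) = q^2 - q - 12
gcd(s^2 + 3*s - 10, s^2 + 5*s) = s + 5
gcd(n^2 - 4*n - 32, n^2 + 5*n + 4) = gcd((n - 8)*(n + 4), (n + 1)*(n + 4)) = n + 4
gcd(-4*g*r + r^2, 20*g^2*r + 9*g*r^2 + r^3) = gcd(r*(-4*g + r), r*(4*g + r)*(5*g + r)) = r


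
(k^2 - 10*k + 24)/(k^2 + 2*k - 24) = (k - 6)/(k + 6)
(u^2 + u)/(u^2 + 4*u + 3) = u/(u + 3)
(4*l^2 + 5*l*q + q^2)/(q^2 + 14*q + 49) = (4*l^2 + 5*l*q + q^2)/(q^2 + 14*q + 49)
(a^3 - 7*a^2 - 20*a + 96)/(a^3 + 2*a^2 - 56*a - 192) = (a - 3)/(a + 6)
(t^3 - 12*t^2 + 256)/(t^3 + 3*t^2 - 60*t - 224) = (t - 8)/(t + 7)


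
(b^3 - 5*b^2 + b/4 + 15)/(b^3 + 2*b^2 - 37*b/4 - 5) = (2*b^2 - 5*b - 12)/(2*b^2 + 9*b + 4)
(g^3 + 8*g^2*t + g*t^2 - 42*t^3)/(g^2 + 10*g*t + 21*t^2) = g - 2*t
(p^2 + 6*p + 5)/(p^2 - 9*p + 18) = (p^2 + 6*p + 5)/(p^2 - 9*p + 18)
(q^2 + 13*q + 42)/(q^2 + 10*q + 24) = (q + 7)/(q + 4)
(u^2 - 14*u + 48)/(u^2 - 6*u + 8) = (u^2 - 14*u + 48)/(u^2 - 6*u + 8)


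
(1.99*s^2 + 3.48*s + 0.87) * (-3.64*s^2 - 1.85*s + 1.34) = -7.2436*s^4 - 16.3487*s^3 - 6.9382*s^2 + 3.0537*s + 1.1658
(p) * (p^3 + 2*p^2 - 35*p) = p^4 + 2*p^3 - 35*p^2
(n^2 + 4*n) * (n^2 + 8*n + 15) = n^4 + 12*n^3 + 47*n^2 + 60*n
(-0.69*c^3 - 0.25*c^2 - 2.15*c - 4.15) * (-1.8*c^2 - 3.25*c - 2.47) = 1.242*c^5 + 2.6925*c^4 + 6.3868*c^3 + 15.075*c^2 + 18.798*c + 10.2505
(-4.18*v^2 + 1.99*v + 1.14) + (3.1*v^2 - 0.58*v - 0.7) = -1.08*v^2 + 1.41*v + 0.44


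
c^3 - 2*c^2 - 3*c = c*(c - 3)*(c + 1)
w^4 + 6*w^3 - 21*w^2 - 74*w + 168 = (w - 3)*(w - 2)*(w + 4)*(w + 7)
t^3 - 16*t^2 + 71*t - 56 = (t - 8)*(t - 7)*(t - 1)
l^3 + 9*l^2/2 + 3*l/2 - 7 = (l - 1)*(l + 2)*(l + 7/2)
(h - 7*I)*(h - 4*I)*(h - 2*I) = h^3 - 13*I*h^2 - 50*h + 56*I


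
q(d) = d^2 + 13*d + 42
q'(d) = 2*d + 13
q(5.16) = 135.71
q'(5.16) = 23.32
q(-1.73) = 22.50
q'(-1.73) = 9.54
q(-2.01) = 19.91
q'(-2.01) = 8.98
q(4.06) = 111.26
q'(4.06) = 21.12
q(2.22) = 75.79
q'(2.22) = 17.44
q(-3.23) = 10.44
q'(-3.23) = 6.54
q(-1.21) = 27.73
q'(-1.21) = 10.58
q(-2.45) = 16.15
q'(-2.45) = 8.10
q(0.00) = 42.00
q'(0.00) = 13.00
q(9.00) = 240.00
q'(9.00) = 31.00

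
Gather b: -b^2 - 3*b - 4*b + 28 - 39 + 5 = -b^2 - 7*b - 6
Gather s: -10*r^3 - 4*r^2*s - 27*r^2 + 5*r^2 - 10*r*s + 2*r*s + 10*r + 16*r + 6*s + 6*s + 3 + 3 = -10*r^3 - 22*r^2 + 26*r + s*(-4*r^2 - 8*r + 12) + 6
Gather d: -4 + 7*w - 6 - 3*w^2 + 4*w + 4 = -3*w^2 + 11*w - 6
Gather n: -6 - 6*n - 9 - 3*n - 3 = -9*n - 18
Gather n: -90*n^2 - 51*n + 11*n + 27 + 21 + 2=-90*n^2 - 40*n + 50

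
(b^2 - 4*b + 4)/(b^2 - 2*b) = (b - 2)/b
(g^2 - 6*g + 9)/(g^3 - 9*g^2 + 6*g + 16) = (g^2 - 6*g + 9)/(g^3 - 9*g^2 + 6*g + 16)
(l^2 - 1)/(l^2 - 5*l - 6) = (l - 1)/(l - 6)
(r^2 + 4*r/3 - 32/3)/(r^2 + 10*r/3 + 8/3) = (3*r^2 + 4*r - 32)/(3*r^2 + 10*r + 8)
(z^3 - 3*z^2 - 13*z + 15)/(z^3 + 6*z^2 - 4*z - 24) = (z^3 - 3*z^2 - 13*z + 15)/(z^3 + 6*z^2 - 4*z - 24)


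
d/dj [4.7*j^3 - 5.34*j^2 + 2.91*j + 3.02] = 14.1*j^2 - 10.68*j + 2.91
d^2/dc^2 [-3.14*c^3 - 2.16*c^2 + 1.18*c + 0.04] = -18.84*c - 4.32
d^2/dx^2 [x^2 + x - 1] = 2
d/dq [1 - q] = -1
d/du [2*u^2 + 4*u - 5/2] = 4*u + 4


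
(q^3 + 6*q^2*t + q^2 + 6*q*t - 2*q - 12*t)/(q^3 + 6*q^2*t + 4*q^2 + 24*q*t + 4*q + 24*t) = (q - 1)/(q + 2)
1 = 1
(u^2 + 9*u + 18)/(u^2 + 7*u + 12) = (u + 6)/(u + 4)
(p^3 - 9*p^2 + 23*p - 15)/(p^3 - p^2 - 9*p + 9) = (p - 5)/(p + 3)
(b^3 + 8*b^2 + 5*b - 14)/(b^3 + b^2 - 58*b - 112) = (b - 1)/(b - 8)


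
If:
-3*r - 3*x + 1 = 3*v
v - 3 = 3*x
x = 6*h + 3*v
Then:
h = -4*x/3 - 3/2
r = -4*x - 8/3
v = 3*x + 3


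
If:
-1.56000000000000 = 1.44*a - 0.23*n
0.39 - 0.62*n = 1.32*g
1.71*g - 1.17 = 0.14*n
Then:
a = -1.20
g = 0.63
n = -0.70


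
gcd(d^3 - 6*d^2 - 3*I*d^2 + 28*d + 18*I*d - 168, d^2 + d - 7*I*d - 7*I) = d - 7*I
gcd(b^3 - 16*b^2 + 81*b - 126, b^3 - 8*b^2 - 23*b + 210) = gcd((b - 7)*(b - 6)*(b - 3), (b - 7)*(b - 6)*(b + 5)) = b^2 - 13*b + 42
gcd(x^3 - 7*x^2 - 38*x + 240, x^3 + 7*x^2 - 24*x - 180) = x^2 + x - 30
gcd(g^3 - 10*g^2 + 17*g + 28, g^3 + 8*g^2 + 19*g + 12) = g + 1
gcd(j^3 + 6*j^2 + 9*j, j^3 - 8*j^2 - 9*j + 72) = j + 3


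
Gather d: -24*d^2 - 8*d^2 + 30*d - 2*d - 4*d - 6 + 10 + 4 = -32*d^2 + 24*d + 8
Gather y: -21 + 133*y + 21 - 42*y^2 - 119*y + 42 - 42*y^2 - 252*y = -84*y^2 - 238*y + 42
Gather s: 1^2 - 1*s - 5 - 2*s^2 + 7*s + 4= -2*s^2 + 6*s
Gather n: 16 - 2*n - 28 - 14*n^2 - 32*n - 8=-14*n^2 - 34*n - 20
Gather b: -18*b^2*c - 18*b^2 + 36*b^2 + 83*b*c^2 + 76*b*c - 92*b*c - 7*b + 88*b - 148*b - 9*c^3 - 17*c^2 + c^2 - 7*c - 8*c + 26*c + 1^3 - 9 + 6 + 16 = b^2*(18 - 18*c) + b*(83*c^2 - 16*c - 67) - 9*c^3 - 16*c^2 + 11*c + 14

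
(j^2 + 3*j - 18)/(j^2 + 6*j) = (j - 3)/j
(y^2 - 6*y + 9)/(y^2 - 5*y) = (y^2 - 6*y + 9)/(y*(y - 5))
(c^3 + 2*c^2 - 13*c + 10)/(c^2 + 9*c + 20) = (c^2 - 3*c + 2)/(c + 4)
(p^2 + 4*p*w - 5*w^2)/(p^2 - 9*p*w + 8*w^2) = (p + 5*w)/(p - 8*w)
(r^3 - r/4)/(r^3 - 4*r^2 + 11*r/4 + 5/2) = r*(2*r - 1)/(2*r^2 - 9*r + 10)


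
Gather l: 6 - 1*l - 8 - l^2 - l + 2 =-l^2 - 2*l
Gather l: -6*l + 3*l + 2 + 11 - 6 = 7 - 3*l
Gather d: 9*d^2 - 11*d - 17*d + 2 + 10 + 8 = 9*d^2 - 28*d + 20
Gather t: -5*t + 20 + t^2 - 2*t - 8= t^2 - 7*t + 12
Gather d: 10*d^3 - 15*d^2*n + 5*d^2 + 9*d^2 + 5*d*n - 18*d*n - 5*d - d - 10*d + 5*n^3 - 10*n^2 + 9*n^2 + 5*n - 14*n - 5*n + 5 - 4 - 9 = 10*d^3 + d^2*(14 - 15*n) + d*(-13*n - 16) + 5*n^3 - n^2 - 14*n - 8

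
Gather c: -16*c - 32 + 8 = -16*c - 24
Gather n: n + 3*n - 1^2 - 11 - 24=4*n - 36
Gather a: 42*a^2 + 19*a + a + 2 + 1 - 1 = 42*a^2 + 20*a + 2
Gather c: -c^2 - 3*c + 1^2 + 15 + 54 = -c^2 - 3*c + 70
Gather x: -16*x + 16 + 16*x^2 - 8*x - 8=16*x^2 - 24*x + 8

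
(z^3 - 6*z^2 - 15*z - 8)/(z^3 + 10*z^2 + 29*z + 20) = (z^2 - 7*z - 8)/(z^2 + 9*z + 20)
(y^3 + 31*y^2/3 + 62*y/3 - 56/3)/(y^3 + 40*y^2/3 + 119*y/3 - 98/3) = (y + 4)/(y + 7)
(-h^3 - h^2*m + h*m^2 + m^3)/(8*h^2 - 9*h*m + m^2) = (-h^2 - 2*h*m - m^2)/(8*h - m)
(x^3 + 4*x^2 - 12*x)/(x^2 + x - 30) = x*(x - 2)/(x - 5)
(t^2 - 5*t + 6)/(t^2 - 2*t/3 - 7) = 3*(t - 2)/(3*t + 7)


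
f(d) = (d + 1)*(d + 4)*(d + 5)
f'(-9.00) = 92.00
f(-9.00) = -160.00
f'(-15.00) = 404.00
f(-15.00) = -1540.00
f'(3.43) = 132.89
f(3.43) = 277.47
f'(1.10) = 54.63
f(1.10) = 65.33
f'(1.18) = 56.78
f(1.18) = 69.79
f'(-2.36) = -1.49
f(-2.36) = -5.89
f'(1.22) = 57.87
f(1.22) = 72.08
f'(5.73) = 242.10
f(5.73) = 702.63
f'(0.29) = 35.05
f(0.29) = 29.28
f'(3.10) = 119.83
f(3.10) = 235.79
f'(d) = (d + 1)*(d + 4) + (d + 1)*(d + 5) + (d + 4)*(d + 5)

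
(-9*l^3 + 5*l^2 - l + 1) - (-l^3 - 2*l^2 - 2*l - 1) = -8*l^3 + 7*l^2 + l + 2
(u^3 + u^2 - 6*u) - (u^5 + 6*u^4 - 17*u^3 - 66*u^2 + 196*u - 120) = -u^5 - 6*u^4 + 18*u^3 + 67*u^2 - 202*u + 120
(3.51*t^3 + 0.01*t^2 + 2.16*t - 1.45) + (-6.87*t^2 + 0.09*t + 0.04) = 3.51*t^3 - 6.86*t^2 + 2.25*t - 1.41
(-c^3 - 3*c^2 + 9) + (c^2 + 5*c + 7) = -c^3 - 2*c^2 + 5*c + 16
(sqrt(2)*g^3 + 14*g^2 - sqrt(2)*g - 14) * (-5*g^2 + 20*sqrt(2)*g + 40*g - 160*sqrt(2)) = -5*sqrt(2)*g^5 - 30*g^4 + 40*sqrt(2)*g^4 + 240*g^3 + 285*sqrt(2)*g^3 - 2280*sqrt(2)*g^2 + 30*g^2 - 280*sqrt(2)*g - 240*g + 2240*sqrt(2)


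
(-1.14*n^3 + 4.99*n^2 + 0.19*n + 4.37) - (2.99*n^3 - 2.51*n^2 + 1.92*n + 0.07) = -4.13*n^3 + 7.5*n^2 - 1.73*n + 4.3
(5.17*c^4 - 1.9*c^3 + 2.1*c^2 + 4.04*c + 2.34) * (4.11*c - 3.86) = 21.2487*c^5 - 27.7652*c^4 + 15.965*c^3 + 8.4984*c^2 - 5.977*c - 9.0324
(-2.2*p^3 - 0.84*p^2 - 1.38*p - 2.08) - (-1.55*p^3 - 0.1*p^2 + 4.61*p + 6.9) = -0.65*p^3 - 0.74*p^2 - 5.99*p - 8.98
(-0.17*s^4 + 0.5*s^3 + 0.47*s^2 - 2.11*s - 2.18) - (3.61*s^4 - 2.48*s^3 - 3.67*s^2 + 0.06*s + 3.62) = -3.78*s^4 + 2.98*s^3 + 4.14*s^2 - 2.17*s - 5.8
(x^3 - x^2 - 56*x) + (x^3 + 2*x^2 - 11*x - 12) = 2*x^3 + x^2 - 67*x - 12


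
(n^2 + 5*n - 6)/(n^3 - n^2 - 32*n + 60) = (n - 1)/(n^2 - 7*n + 10)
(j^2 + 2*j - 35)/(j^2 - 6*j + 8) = (j^2 + 2*j - 35)/(j^2 - 6*j + 8)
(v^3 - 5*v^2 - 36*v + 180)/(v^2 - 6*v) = v + 1 - 30/v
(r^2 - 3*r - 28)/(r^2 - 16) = (r - 7)/(r - 4)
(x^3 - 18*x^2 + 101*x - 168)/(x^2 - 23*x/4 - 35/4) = 4*(x^2 - 11*x + 24)/(4*x + 5)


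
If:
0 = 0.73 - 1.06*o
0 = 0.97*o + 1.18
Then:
No Solution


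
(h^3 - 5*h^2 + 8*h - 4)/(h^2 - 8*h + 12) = (h^2 - 3*h + 2)/(h - 6)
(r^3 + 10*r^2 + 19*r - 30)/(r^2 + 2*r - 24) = (r^2 + 4*r - 5)/(r - 4)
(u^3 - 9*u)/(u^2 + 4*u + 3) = u*(u - 3)/(u + 1)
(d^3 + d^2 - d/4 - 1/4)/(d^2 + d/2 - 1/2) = d + 1/2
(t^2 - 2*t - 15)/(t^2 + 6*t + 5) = (t^2 - 2*t - 15)/(t^2 + 6*t + 5)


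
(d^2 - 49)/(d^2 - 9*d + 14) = (d + 7)/(d - 2)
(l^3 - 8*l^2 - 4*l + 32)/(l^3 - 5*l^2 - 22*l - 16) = (l - 2)/(l + 1)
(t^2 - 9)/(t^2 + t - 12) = (t + 3)/(t + 4)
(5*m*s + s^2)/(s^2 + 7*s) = (5*m + s)/(s + 7)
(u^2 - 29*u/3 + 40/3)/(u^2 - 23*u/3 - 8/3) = (3*u - 5)/(3*u + 1)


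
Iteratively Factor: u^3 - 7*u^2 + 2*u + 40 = (u - 5)*(u^2 - 2*u - 8) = (u - 5)*(u - 4)*(u + 2)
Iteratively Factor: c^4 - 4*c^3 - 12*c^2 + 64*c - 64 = (c - 2)*(c^3 - 2*c^2 - 16*c + 32) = (c - 4)*(c - 2)*(c^2 + 2*c - 8) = (c - 4)*(c - 2)*(c + 4)*(c - 2)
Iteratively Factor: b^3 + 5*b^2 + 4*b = (b)*(b^2 + 5*b + 4) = b*(b + 1)*(b + 4)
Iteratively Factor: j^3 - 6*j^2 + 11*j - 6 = (j - 3)*(j^2 - 3*j + 2) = (j - 3)*(j - 1)*(j - 2)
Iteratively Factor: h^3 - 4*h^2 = (h)*(h^2 - 4*h) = h^2*(h - 4)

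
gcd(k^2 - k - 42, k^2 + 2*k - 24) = k + 6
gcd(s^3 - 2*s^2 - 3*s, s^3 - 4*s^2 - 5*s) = s^2 + s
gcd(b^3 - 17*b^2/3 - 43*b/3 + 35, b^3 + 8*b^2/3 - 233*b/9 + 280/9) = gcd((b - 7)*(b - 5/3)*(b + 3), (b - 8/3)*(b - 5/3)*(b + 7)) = b - 5/3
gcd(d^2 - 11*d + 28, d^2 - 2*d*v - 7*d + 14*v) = d - 7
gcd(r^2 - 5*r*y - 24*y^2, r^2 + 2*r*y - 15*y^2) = 1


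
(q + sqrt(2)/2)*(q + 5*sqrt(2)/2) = q^2 + 3*sqrt(2)*q + 5/2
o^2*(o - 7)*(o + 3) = o^4 - 4*o^3 - 21*o^2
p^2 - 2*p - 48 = (p - 8)*(p + 6)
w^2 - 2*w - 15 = (w - 5)*(w + 3)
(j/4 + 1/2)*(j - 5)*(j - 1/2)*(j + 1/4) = j^4/4 - 13*j^3/16 - 75*j^2/32 + 23*j/32 + 5/16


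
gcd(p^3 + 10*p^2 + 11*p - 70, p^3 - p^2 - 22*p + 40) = p^2 + 3*p - 10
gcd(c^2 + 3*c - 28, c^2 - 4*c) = c - 4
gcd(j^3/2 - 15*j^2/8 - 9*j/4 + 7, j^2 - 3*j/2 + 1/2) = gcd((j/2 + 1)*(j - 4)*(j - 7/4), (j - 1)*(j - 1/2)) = 1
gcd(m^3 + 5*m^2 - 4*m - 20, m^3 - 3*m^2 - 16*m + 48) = 1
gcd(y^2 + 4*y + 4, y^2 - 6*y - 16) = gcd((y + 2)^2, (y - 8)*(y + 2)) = y + 2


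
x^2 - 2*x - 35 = (x - 7)*(x + 5)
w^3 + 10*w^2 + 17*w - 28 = (w - 1)*(w + 4)*(w + 7)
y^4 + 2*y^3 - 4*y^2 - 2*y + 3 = (y - 1)^2*(y + 1)*(y + 3)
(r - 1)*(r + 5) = r^2 + 4*r - 5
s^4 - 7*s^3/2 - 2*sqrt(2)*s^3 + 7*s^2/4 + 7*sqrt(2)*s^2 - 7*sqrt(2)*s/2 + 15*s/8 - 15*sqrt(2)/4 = (s - 5/2)*(s - 3/2)*(s + 1/2)*(s - 2*sqrt(2))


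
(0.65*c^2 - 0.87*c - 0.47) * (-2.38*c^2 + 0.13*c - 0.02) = -1.547*c^4 + 2.1551*c^3 + 0.9925*c^2 - 0.0437*c + 0.0094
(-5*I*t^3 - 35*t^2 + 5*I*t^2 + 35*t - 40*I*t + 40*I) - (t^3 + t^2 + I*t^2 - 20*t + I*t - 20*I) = -t^3 - 5*I*t^3 - 36*t^2 + 4*I*t^2 + 55*t - 41*I*t + 60*I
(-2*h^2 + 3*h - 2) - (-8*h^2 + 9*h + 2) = 6*h^2 - 6*h - 4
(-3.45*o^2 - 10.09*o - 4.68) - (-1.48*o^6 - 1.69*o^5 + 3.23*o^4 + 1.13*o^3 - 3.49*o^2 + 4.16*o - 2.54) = 1.48*o^6 + 1.69*o^5 - 3.23*o^4 - 1.13*o^3 + 0.04*o^2 - 14.25*o - 2.14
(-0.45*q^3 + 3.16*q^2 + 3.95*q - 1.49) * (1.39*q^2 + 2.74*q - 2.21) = -0.6255*q^5 + 3.1594*q^4 + 15.1434*q^3 + 1.7683*q^2 - 12.8121*q + 3.2929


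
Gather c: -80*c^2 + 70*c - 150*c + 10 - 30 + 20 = -80*c^2 - 80*c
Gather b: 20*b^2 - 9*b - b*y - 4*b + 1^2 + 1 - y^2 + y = 20*b^2 + b*(-y - 13) - y^2 + y + 2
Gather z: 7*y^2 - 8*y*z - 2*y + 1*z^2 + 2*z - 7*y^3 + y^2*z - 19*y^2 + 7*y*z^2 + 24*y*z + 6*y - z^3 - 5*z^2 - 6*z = -7*y^3 - 12*y^2 + 4*y - z^3 + z^2*(7*y - 4) + z*(y^2 + 16*y - 4)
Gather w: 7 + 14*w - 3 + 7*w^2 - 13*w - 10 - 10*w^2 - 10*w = -3*w^2 - 9*w - 6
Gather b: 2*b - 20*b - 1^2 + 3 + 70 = 72 - 18*b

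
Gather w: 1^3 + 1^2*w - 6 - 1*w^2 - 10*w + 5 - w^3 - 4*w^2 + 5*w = -w^3 - 5*w^2 - 4*w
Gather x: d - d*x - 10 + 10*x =d + x*(10 - d) - 10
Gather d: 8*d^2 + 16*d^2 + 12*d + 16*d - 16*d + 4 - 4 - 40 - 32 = 24*d^2 + 12*d - 72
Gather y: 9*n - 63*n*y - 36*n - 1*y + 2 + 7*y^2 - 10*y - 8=-27*n + 7*y^2 + y*(-63*n - 11) - 6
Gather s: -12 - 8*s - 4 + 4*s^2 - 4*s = 4*s^2 - 12*s - 16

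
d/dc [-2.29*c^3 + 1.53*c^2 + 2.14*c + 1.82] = -6.87*c^2 + 3.06*c + 2.14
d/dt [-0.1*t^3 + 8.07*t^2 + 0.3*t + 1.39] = -0.3*t^2 + 16.14*t + 0.3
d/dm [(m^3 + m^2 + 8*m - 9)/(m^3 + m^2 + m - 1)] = (-14*m^3 + 17*m^2 + 16*m + 1)/(m^6 + 2*m^5 + 3*m^4 - m^2 - 2*m + 1)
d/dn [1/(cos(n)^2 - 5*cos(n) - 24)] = (2*cos(n) - 5)*sin(n)/(sin(n)^2 + 5*cos(n) + 23)^2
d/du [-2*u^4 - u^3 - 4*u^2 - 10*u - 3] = -8*u^3 - 3*u^2 - 8*u - 10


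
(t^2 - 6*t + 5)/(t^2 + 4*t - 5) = (t - 5)/(t + 5)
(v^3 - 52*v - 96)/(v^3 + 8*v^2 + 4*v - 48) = (v^2 - 6*v - 16)/(v^2 + 2*v - 8)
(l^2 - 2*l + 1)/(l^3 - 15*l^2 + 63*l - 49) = (l - 1)/(l^2 - 14*l + 49)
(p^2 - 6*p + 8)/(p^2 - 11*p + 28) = (p - 2)/(p - 7)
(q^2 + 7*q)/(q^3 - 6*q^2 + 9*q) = (q + 7)/(q^2 - 6*q + 9)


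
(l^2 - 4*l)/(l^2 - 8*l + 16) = l/(l - 4)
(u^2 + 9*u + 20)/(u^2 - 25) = (u + 4)/(u - 5)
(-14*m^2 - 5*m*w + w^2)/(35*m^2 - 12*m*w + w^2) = (2*m + w)/(-5*m + w)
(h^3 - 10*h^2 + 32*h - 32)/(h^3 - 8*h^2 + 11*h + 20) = (h^2 - 6*h + 8)/(h^2 - 4*h - 5)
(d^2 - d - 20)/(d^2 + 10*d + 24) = (d - 5)/(d + 6)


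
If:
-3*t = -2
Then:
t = 2/3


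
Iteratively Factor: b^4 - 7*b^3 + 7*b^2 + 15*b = (b - 3)*(b^3 - 4*b^2 - 5*b) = (b - 5)*(b - 3)*(b^2 + b) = b*(b - 5)*(b - 3)*(b + 1)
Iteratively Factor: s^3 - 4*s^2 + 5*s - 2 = (s - 2)*(s^2 - 2*s + 1) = (s - 2)*(s - 1)*(s - 1)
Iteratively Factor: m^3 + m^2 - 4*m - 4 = (m + 1)*(m^2 - 4) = (m + 1)*(m + 2)*(m - 2)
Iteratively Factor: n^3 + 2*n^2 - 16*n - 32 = (n + 2)*(n^2 - 16) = (n + 2)*(n + 4)*(n - 4)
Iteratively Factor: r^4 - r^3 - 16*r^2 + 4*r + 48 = (r - 4)*(r^3 + 3*r^2 - 4*r - 12) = (r - 4)*(r - 2)*(r^2 + 5*r + 6) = (r - 4)*(r - 2)*(r + 3)*(r + 2)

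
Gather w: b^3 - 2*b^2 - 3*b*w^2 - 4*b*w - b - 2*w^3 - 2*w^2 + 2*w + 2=b^3 - 2*b^2 - b - 2*w^3 + w^2*(-3*b - 2) + w*(2 - 4*b) + 2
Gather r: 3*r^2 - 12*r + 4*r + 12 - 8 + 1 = 3*r^2 - 8*r + 5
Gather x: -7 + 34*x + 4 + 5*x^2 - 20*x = 5*x^2 + 14*x - 3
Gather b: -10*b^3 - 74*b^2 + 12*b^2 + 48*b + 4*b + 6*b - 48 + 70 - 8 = -10*b^3 - 62*b^2 + 58*b + 14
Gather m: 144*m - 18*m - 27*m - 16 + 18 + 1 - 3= 99*m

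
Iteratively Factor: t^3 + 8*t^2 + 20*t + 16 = (t + 2)*(t^2 + 6*t + 8) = (t + 2)*(t + 4)*(t + 2)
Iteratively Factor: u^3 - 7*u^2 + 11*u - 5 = (u - 1)*(u^2 - 6*u + 5) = (u - 1)^2*(u - 5)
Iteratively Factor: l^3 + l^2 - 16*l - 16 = (l - 4)*(l^2 + 5*l + 4) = (l - 4)*(l + 1)*(l + 4)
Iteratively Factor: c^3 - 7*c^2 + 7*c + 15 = (c - 3)*(c^2 - 4*c - 5) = (c - 3)*(c + 1)*(c - 5)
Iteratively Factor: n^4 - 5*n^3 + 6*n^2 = (n - 3)*(n^3 - 2*n^2) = n*(n - 3)*(n^2 - 2*n) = n^2*(n - 3)*(n - 2)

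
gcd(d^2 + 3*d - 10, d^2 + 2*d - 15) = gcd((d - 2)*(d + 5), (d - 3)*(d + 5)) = d + 5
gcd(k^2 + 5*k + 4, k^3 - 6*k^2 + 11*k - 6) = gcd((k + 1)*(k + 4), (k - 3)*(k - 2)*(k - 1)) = 1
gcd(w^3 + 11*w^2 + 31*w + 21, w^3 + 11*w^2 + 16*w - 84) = w + 7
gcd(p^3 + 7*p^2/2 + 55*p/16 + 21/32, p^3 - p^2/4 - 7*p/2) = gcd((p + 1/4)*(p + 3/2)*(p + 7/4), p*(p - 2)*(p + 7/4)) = p + 7/4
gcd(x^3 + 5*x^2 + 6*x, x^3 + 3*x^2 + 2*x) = x^2 + 2*x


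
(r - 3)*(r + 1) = r^2 - 2*r - 3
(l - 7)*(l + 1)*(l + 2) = l^3 - 4*l^2 - 19*l - 14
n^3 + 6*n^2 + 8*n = n*(n + 2)*(n + 4)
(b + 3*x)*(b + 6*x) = b^2 + 9*b*x + 18*x^2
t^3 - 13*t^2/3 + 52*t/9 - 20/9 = (t - 2)*(t - 5/3)*(t - 2/3)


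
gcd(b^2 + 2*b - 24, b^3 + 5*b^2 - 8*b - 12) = b + 6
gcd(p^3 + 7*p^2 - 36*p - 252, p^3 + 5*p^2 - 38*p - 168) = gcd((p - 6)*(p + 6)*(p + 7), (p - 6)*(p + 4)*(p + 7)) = p^2 + p - 42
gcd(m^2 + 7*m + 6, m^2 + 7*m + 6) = m^2 + 7*m + 6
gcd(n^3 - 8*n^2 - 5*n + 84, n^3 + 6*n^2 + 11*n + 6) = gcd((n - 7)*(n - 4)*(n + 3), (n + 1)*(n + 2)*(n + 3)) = n + 3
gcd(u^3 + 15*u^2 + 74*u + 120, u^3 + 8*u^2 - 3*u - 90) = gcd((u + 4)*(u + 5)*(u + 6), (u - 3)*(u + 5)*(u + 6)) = u^2 + 11*u + 30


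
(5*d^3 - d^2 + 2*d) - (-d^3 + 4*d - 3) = 6*d^3 - d^2 - 2*d + 3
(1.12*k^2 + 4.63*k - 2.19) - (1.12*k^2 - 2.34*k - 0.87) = 6.97*k - 1.32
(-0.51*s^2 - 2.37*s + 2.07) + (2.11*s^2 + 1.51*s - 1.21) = 1.6*s^2 - 0.86*s + 0.86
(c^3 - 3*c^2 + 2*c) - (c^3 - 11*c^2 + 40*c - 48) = 8*c^2 - 38*c + 48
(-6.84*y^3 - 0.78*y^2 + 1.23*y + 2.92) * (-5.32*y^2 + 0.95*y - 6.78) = 36.3888*y^5 - 2.3484*y^4 + 39.0906*y^3 - 9.0775*y^2 - 5.5654*y - 19.7976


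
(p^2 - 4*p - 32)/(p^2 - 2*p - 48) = (p + 4)/(p + 6)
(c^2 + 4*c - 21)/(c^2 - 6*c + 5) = (c^2 + 4*c - 21)/(c^2 - 6*c + 5)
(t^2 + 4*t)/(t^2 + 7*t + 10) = t*(t + 4)/(t^2 + 7*t + 10)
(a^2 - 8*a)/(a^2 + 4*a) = (a - 8)/(a + 4)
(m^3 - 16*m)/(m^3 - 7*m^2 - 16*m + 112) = m/(m - 7)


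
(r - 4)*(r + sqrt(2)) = r^2 - 4*r + sqrt(2)*r - 4*sqrt(2)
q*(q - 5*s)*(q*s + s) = q^3*s - 5*q^2*s^2 + q^2*s - 5*q*s^2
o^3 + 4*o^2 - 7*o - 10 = (o - 2)*(o + 1)*(o + 5)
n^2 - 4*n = n*(n - 4)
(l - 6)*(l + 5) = l^2 - l - 30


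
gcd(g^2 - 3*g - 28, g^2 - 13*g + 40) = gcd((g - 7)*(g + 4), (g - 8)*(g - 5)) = 1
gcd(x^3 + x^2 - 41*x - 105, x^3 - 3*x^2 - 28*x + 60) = x + 5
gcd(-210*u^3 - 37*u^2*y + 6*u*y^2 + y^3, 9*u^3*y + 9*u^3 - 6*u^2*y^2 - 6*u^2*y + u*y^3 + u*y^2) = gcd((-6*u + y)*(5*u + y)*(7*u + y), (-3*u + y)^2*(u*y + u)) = 1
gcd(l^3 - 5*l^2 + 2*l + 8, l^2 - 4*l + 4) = l - 2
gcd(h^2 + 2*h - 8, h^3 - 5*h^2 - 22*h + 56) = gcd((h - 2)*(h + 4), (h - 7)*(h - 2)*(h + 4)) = h^2 + 2*h - 8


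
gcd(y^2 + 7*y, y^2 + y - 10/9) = 1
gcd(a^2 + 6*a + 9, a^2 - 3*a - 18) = a + 3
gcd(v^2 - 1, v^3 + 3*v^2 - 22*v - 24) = v + 1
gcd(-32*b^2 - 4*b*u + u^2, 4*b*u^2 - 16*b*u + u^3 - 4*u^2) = 4*b + u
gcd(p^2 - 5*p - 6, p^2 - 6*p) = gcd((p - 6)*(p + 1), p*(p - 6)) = p - 6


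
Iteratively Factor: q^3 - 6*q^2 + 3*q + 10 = (q + 1)*(q^2 - 7*q + 10) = (q - 5)*(q + 1)*(q - 2)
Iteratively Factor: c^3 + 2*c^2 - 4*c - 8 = (c + 2)*(c^2 - 4) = (c - 2)*(c + 2)*(c + 2)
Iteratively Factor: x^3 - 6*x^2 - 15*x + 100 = (x - 5)*(x^2 - x - 20) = (x - 5)^2*(x + 4)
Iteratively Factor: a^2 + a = (a)*(a + 1)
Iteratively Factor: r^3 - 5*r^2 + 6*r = (r - 3)*(r^2 - 2*r) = (r - 3)*(r - 2)*(r)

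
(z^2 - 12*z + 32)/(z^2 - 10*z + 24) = (z - 8)/(z - 6)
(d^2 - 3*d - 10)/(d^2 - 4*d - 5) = (d + 2)/(d + 1)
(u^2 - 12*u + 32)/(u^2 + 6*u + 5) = (u^2 - 12*u + 32)/(u^2 + 6*u + 5)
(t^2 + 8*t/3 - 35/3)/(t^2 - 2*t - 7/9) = 3*(t + 5)/(3*t + 1)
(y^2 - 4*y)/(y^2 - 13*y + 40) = y*(y - 4)/(y^2 - 13*y + 40)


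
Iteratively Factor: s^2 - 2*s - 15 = (s - 5)*(s + 3)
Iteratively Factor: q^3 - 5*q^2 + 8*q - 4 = (q - 2)*(q^2 - 3*q + 2) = (q - 2)*(q - 1)*(q - 2)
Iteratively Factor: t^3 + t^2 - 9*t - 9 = (t + 3)*(t^2 - 2*t - 3) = (t - 3)*(t + 3)*(t + 1)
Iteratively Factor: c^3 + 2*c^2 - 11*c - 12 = (c + 1)*(c^2 + c - 12) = (c + 1)*(c + 4)*(c - 3)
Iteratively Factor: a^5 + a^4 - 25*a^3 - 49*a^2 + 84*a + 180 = (a + 3)*(a^4 - 2*a^3 - 19*a^2 + 8*a + 60) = (a - 2)*(a + 3)*(a^3 - 19*a - 30) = (a - 2)*(a + 2)*(a + 3)*(a^2 - 2*a - 15) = (a - 2)*(a + 2)*(a + 3)^2*(a - 5)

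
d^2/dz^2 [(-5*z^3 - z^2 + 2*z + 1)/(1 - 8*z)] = 2*(320*z^3 - 120*z^2 + 15*z - 79)/(512*z^3 - 192*z^2 + 24*z - 1)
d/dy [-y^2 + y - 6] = 1 - 2*y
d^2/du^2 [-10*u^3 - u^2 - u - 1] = -60*u - 2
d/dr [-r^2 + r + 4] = 1 - 2*r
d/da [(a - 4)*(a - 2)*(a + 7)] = 3*a^2 + 2*a - 34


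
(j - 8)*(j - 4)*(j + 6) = j^3 - 6*j^2 - 40*j + 192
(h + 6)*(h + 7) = h^2 + 13*h + 42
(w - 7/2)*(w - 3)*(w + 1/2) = w^3 - 6*w^2 + 29*w/4 + 21/4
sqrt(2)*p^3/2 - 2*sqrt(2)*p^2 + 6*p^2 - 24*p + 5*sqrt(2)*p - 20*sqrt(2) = (p - 4)*(p + 5*sqrt(2))*(sqrt(2)*p/2 + 1)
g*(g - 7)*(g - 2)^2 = g^4 - 11*g^3 + 32*g^2 - 28*g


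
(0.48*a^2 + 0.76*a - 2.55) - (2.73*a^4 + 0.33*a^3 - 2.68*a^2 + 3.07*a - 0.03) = -2.73*a^4 - 0.33*a^3 + 3.16*a^2 - 2.31*a - 2.52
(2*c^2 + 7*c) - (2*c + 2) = 2*c^2 + 5*c - 2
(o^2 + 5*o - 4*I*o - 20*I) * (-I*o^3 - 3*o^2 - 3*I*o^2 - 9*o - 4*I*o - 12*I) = -I*o^5 - 7*o^4 - 8*I*o^4 - 56*o^3 - 7*I*o^3 - 121*o^2 + 64*I*o^2 - 128*o + 120*I*o - 240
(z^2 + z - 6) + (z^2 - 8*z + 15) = 2*z^2 - 7*z + 9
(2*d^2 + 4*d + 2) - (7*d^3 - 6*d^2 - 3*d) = -7*d^3 + 8*d^2 + 7*d + 2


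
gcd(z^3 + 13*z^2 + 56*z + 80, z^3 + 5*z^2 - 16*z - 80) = z^2 + 9*z + 20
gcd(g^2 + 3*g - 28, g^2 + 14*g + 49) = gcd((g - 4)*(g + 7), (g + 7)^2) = g + 7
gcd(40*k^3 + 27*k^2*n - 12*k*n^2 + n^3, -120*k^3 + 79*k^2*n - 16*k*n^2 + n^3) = 40*k^2 - 13*k*n + n^2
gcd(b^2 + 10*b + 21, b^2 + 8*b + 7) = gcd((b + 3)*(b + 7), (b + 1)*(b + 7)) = b + 7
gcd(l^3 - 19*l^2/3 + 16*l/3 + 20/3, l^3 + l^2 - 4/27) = l + 2/3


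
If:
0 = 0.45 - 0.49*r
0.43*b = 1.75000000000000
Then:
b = 4.07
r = 0.92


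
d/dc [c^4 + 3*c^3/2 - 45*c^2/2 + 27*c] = 4*c^3 + 9*c^2/2 - 45*c + 27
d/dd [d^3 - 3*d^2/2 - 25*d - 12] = 3*d^2 - 3*d - 25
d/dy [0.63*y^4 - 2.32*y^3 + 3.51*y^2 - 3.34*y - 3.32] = 2.52*y^3 - 6.96*y^2 + 7.02*y - 3.34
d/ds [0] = 0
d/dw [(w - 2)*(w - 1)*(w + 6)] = 3*w^2 + 6*w - 16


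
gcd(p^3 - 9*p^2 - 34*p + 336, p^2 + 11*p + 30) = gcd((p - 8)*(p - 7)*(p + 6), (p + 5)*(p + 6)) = p + 6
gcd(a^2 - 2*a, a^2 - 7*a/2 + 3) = a - 2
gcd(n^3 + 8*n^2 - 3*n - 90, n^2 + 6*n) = n + 6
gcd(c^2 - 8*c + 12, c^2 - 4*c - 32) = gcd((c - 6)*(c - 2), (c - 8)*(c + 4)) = 1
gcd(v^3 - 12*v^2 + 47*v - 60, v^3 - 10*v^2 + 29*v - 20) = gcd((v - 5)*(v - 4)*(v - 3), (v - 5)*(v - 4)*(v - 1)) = v^2 - 9*v + 20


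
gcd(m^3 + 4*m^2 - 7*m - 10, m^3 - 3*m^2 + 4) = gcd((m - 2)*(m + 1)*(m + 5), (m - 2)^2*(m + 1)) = m^2 - m - 2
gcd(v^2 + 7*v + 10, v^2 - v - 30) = v + 5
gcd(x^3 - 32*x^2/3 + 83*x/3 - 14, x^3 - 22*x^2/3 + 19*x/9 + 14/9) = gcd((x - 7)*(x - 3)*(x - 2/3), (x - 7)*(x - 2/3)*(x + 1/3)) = x^2 - 23*x/3 + 14/3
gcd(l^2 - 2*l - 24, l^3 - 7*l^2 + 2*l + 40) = 1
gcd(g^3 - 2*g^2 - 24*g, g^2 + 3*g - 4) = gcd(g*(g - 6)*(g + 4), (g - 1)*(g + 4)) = g + 4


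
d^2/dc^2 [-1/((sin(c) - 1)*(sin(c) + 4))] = (4*sin(c)^3 + 13*sin(c)^2 + 32*sin(c) + 26)/((sin(c) - 1)^2*(sin(c) + 4)^3)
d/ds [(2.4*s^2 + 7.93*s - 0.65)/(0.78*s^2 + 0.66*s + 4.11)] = (-4.6014*s^2 + 20.742*s + 33.0213)/(0.6084*s^4 + 1.0296*s^3 + 6.8472*s^2 + 5.4252*s + 16.8921)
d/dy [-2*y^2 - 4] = -4*y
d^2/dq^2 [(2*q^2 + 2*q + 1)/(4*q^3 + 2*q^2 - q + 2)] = 2*(32*q^6 + 96*q^5 + 168*q^4 - 28*q^3 - 120*q^2 - 54*q + 9)/(64*q^9 + 96*q^8 + 56*q^6 + 96*q^5 - 18*q^4 + 23*q^3 + 30*q^2 - 12*q + 8)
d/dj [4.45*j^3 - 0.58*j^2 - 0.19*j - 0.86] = 13.35*j^2 - 1.16*j - 0.19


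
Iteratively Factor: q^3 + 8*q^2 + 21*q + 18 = (q + 3)*(q^2 + 5*q + 6) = (q + 2)*(q + 3)*(q + 3)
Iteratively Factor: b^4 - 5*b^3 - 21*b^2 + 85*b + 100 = (b - 5)*(b^3 - 21*b - 20) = (b - 5)*(b + 1)*(b^2 - b - 20) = (b - 5)*(b + 1)*(b + 4)*(b - 5)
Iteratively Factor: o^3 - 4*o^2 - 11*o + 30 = (o - 2)*(o^2 - 2*o - 15) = (o - 5)*(o - 2)*(o + 3)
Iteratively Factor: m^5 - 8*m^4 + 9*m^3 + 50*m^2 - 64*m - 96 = (m - 4)*(m^4 - 4*m^3 - 7*m^2 + 22*m + 24) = (m - 4)*(m + 2)*(m^3 - 6*m^2 + 5*m + 12) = (m - 4)^2*(m + 2)*(m^2 - 2*m - 3) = (m - 4)^2*(m - 3)*(m + 2)*(m + 1)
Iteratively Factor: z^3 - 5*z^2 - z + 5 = (z + 1)*(z^2 - 6*z + 5) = (z - 1)*(z + 1)*(z - 5)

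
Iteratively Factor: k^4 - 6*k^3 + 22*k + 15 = (k - 5)*(k^3 - k^2 - 5*k - 3) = (k - 5)*(k + 1)*(k^2 - 2*k - 3) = (k - 5)*(k - 3)*(k + 1)*(k + 1)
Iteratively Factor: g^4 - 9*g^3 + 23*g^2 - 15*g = (g - 5)*(g^3 - 4*g^2 + 3*g) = (g - 5)*(g - 3)*(g^2 - g) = g*(g - 5)*(g - 3)*(g - 1)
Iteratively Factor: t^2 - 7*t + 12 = (t - 4)*(t - 3)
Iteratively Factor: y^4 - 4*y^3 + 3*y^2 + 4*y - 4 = (y - 2)*(y^3 - 2*y^2 - y + 2) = (y - 2)^2*(y^2 - 1) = (y - 2)^2*(y - 1)*(y + 1)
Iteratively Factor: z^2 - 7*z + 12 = (z - 4)*(z - 3)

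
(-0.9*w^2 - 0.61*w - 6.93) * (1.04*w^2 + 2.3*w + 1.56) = -0.936*w^4 - 2.7044*w^3 - 10.0142*w^2 - 16.8906*w - 10.8108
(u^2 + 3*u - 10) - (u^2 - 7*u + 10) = 10*u - 20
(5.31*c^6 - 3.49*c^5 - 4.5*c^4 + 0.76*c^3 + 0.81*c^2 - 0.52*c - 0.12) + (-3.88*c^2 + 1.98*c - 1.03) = 5.31*c^6 - 3.49*c^5 - 4.5*c^4 + 0.76*c^3 - 3.07*c^2 + 1.46*c - 1.15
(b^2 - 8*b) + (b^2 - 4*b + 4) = 2*b^2 - 12*b + 4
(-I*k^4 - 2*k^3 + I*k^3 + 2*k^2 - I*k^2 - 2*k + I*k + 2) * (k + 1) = -I*k^5 - 2*k^4 + I*k + 2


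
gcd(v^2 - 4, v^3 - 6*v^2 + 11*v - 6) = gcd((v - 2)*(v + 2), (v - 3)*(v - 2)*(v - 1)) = v - 2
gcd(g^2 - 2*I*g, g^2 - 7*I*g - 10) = g - 2*I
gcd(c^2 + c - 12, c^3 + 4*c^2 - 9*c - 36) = c^2 + c - 12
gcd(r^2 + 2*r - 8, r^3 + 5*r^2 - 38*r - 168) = r + 4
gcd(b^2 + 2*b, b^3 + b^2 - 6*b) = b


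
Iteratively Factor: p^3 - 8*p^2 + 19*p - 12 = (p - 4)*(p^2 - 4*p + 3) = (p - 4)*(p - 1)*(p - 3)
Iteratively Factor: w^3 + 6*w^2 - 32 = (w + 4)*(w^2 + 2*w - 8) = (w - 2)*(w + 4)*(w + 4)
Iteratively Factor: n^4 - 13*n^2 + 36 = (n + 2)*(n^3 - 2*n^2 - 9*n + 18) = (n - 2)*(n + 2)*(n^2 - 9) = (n - 3)*(n - 2)*(n + 2)*(n + 3)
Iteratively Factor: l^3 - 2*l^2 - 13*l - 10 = (l - 5)*(l^2 + 3*l + 2) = (l - 5)*(l + 2)*(l + 1)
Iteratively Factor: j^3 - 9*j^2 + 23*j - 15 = (j - 3)*(j^2 - 6*j + 5) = (j - 5)*(j - 3)*(j - 1)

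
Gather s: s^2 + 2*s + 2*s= s^2 + 4*s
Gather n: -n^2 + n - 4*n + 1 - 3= -n^2 - 3*n - 2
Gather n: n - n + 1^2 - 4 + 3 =0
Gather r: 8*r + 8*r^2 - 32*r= 8*r^2 - 24*r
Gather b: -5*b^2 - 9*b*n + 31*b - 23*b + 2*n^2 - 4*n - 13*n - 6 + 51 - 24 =-5*b^2 + b*(8 - 9*n) + 2*n^2 - 17*n + 21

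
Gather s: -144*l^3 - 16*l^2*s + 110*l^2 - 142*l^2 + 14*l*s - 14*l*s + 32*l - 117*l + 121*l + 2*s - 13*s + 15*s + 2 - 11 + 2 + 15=-144*l^3 - 32*l^2 + 36*l + s*(4 - 16*l^2) + 8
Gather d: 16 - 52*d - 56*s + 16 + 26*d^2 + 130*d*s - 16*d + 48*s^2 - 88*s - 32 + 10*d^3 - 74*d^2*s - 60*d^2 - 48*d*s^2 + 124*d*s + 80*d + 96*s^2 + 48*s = 10*d^3 + d^2*(-74*s - 34) + d*(-48*s^2 + 254*s + 12) + 144*s^2 - 96*s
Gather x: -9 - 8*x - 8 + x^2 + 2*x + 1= x^2 - 6*x - 16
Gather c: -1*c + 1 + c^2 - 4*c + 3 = c^2 - 5*c + 4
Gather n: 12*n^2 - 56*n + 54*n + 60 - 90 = 12*n^2 - 2*n - 30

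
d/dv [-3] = 0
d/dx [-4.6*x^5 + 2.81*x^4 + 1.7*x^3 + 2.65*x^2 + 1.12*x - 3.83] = -23.0*x^4 + 11.24*x^3 + 5.1*x^2 + 5.3*x + 1.12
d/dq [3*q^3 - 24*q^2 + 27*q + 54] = 9*q^2 - 48*q + 27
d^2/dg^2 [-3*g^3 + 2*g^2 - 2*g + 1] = 4 - 18*g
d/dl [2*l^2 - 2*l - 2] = 4*l - 2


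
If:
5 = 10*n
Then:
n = 1/2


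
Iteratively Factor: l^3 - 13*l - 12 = (l - 4)*(l^2 + 4*l + 3) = (l - 4)*(l + 3)*(l + 1)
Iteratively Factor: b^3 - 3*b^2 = (b)*(b^2 - 3*b) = b*(b - 3)*(b)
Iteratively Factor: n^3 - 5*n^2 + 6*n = (n)*(n^2 - 5*n + 6) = n*(n - 3)*(n - 2)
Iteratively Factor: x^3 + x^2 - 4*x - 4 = (x + 2)*(x^2 - x - 2) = (x - 2)*(x + 2)*(x + 1)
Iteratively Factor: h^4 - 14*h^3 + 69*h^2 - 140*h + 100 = (h - 5)*(h^3 - 9*h^2 + 24*h - 20) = (h - 5)*(h - 2)*(h^2 - 7*h + 10) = (h - 5)*(h - 2)^2*(h - 5)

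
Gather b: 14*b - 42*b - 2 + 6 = 4 - 28*b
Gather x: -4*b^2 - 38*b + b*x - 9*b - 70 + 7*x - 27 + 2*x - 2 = -4*b^2 - 47*b + x*(b + 9) - 99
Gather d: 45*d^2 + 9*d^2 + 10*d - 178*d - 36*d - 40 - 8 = 54*d^2 - 204*d - 48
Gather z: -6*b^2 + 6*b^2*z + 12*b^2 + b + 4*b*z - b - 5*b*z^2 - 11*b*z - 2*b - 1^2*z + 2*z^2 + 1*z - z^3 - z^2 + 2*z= 6*b^2 - 2*b - z^3 + z^2*(1 - 5*b) + z*(6*b^2 - 7*b + 2)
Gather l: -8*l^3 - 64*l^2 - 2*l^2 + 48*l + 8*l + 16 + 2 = -8*l^3 - 66*l^2 + 56*l + 18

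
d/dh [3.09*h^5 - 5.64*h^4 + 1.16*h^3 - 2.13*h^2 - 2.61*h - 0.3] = 15.45*h^4 - 22.56*h^3 + 3.48*h^2 - 4.26*h - 2.61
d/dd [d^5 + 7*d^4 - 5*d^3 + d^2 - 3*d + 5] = 5*d^4 + 28*d^3 - 15*d^2 + 2*d - 3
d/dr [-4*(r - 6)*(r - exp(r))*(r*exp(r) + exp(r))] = 4*(-(1 - exp(r))*(r - 6)*(r + 1) - (r - 6)*(r + 2)*(r - exp(r)) - (r + 1)*(r - exp(r)))*exp(r)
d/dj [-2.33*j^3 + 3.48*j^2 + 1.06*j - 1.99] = -6.99*j^2 + 6.96*j + 1.06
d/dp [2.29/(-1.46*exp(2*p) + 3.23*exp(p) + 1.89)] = (6.6868*exp(p) - 7.3967)*exp(p)/(-1.46*exp(2*p) + 3.23*exp(p) + 1.89)^2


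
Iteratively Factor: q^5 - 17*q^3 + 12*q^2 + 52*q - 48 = (q - 2)*(q^4 + 2*q^3 - 13*q^2 - 14*q + 24) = (q - 2)*(q + 2)*(q^3 - 13*q + 12) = (q - 2)*(q - 1)*(q + 2)*(q^2 + q - 12) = (q - 2)*(q - 1)*(q + 2)*(q + 4)*(q - 3)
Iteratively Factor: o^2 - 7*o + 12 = (o - 3)*(o - 4)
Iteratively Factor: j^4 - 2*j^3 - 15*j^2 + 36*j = (j + 4)*(j^3 - 6*j^2 + 9*j) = j*(j + 4)*(j^2 - 6*j + 9) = j*(j - 3)*(j + 4)*(j - 3)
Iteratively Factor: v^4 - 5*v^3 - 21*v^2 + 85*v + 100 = (v - 5)*(v^3 - 21*v - 20) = (v - 5)^2*(v^2 + 5*v + 4) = (v - 5)^2*(v + 4)*(v + 1)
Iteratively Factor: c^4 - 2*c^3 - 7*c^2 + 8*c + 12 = (c - 2)*(c^3 - 7*c - 6) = (c - 2)*(c + 2)*(c^2 - 2*c - 3) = (c - 3)*(c - 2)*(c + 2)*(c + 1)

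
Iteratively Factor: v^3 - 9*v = (v)*(v^2 - 9) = v*(v + 3)*(v - 3)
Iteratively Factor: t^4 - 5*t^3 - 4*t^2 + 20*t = (t - 2)*(t^3 - 3*t^2 - 10*t) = t*(t - 2)*(t^2 - 3*t - 10) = t*(t - 5)*(t - 2)*(t + 2)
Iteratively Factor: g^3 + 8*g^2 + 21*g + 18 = (g + 3)*(g^2 + 5*g + 6) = (g + 3)^2*(g + 2)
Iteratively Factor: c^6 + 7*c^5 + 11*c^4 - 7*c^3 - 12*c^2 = (c + 3)*(c^5 + 4*c^4 - c^3 - 4*c^2) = (c + 3)*(c + 4)*(c^4 - c^2) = (c + 1)*(c + 3)*(c + 4)*(c^3 - c^2) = c*(c + 1)*(c + 3)*(c + 4)*(c^2 - c) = c^2*(c + 1)*(c + 3)*(c + 4)*(c - 1)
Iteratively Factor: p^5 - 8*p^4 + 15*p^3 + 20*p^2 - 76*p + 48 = (p - 3)*(p^4 - 5*p^3 + 20*p - 16) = (p - 3)*(p + 2)*(p^3 - 7*p^2 + 14*p - 8) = (p - 3)*(p - 2)*(p + 2)*(p^2 - 5*p + 4) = (p - 3)*(p - 2)*(p - 1)*(p + 2)*(p - 4)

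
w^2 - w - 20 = (w - 5)*(w + 4)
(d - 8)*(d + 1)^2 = d^3 - 6*d^2 - 15*d - 8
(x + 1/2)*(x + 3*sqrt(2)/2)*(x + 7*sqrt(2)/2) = x^3 + x^2/2 + 5*sqrt(2)*x^2 + 5*sqrt(2)*x/2 + 21*x/2 + 21/4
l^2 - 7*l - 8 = (l - 8)*(l + 1)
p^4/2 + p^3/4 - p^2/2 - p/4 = p*(p/2 + 1/4)*(p - 1)*(p + 1)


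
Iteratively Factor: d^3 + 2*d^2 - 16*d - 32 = (d + 2)*(d^2 - 16) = (d + 2)*(d + 4)*(d - 4)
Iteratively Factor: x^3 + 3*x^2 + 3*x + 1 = (x + 1)*(x^2 + 2*x + 1) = (x + 1)^2*(x + 1)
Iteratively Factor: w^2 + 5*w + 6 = (w + 2)*(w + 3)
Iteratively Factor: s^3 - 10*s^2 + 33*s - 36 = (s - 4)*(s^2 - 6*s + 9) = (s - 4)*(s - 3)*(s - 3)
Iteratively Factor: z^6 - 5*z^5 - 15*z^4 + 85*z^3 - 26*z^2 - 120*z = (z)*(z^5 - 5*z^4 - 15*z^3 + 85*z^2 - 26*z - 120) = z*(z - 2)*(z^4 - 3*z^3 - 21*z^2 + 43*z + 60) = z*(z - 2)*(z + 4)*(z^3 - 7*z^2 + 7*z + 15) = z*(z - 3)*(z - 2)*(z + 4)*(z^2 - 4*z - 5) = z*(z - 5)*(z - 3)*(z - 2)*(z + 4)*(z + 1)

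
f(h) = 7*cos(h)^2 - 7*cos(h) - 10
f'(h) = -14*sin(h)*cos(h) + 7*sin(h)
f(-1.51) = -10.40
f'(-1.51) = -6.14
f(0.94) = -11.69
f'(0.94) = -1.02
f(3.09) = 3.97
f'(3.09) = 1.08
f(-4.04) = -2.92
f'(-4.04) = 12.30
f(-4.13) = -4.03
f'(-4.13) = 12.28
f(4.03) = -2.80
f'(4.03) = -12.28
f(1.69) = -9.07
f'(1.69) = 8.60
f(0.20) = -10.14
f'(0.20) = -1.34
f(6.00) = -10.27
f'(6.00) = 1.80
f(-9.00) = 2.19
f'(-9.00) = -8.14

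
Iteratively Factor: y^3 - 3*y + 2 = (y - 1)*(y^2 + y - 2) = (y - 1)*(y + 2)*(y - 1)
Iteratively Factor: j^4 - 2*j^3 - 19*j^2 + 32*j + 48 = (j - 3)*(j^3 + j^2 - 16*j - 16) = (j - 3)*(j + 1)*(j^2 - 16) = (j - 3)*(j + 1)*(j + 4)*(j - 4)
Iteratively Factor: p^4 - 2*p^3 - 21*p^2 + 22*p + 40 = (p + 1)*(p^3 - 3*p^2 - 18*p + 40) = (p + 1)*(p + 4)*(p^2 - 7*p + 10) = (p - 5)*(p + 1)*(p + 4)*(p - 2)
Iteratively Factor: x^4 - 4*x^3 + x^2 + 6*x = (x - 3)*(x^3 - x^2 - 2*x) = (x - 3)*(x - 2)*(x^2 + x) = x*(x - 3)*(x - 2)*(x + 1)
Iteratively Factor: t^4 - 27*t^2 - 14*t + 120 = (t - 5)*(t^3 + 5*t^2 - 2*t - 24) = (t - 5)*(t - 2)*(t^2 + 7*t + 12) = (t - 5)*(t - 2)*(t + 4)*(t + 3)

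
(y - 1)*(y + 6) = y^2 + 5*y - 6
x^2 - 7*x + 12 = (x - 4)*(x - 3)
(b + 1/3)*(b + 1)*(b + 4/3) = b^3 + 8*b^2/3 + 19*b/9 + 4/9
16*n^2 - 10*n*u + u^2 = (-8*n + u)*(-2*n + u)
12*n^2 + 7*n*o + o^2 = (3*n + o)*(4*n + o)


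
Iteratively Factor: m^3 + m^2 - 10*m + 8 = (m - 1)*(m^2 + 2*m - 8) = (m - 2)*(m - 1)*(m + 4)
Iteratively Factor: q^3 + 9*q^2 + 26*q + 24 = (q + 2)*(q^2 + 7*q + 12) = (q + 2)*(q + 3)*(q + 4)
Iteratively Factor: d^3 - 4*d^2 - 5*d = (d)*(d^2 - 4*d - 5) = d*(d - 5)*(d + 1)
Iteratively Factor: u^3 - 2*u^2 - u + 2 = (u - 2)*(u^2 - 1) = (u - 2)*(u - 1)*(u + 1)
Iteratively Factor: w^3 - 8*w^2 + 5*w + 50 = (w - 5)*(w^2 - 3*w - 10) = (w - 5)^2*(w + 2)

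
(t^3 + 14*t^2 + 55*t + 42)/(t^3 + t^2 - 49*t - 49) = (t + 6)/(t - 7)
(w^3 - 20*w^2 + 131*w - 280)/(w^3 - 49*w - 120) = (w^2 - 12*w + 35)/(w^2 + 8*w + 15)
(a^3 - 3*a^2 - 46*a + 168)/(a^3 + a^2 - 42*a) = (a - 4)/a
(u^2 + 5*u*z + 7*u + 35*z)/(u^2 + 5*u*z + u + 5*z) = (u + 7)/(u + 1)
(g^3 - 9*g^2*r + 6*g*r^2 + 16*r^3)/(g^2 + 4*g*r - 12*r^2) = (g^2 - 7*g*r - 8*r^2)/(g + 6*r)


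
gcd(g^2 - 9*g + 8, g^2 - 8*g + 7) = g - 1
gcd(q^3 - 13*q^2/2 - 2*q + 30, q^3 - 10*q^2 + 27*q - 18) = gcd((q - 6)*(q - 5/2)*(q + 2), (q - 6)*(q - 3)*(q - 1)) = q - 6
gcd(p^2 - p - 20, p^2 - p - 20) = p^2 - p - 20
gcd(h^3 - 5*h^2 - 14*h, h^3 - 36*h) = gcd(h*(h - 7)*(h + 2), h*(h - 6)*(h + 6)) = h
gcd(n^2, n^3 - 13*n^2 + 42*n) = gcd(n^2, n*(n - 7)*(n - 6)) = n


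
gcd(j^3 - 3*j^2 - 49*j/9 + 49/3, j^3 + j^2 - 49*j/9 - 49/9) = j^2 - 49/9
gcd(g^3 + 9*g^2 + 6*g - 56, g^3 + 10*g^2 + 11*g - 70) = g^2 + 5*g - 14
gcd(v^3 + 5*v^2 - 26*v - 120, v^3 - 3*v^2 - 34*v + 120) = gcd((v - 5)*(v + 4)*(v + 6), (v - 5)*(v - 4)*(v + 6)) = v^2 + v - 30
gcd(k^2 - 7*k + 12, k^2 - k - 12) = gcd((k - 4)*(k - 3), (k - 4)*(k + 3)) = k - 4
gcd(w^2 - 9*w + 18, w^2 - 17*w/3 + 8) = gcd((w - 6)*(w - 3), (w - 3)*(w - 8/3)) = w - 3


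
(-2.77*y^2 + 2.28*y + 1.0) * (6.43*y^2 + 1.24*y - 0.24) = -17.8111*y^4 + 11.2256*y^3 + 9.922*y^2 + 0.6928*y - 0.24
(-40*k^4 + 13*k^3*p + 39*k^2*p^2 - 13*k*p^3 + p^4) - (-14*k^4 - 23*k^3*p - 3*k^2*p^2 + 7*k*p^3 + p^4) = -26*k^4 + 36*k^3*p + 42*k^2*p^2 - 20*k*p^3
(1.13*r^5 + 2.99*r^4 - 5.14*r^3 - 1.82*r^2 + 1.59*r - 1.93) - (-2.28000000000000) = 1.13*r^5 + 2.99*r^4 - 5.14*r^3 - 1.82*r^2 + 1.59*r + 0.35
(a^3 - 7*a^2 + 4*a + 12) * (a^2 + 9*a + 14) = a^5 + 2*a^4 - 45*a^3 - 50*a^2 + 164*a + 168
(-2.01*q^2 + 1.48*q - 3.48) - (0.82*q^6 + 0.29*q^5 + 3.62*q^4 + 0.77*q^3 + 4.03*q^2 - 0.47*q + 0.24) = -0.82*q^6 - 0.29*q^5 - 3.62*q^4 - 0.77*q^3 - 6.04*q^2 + 1.95*q - 3.72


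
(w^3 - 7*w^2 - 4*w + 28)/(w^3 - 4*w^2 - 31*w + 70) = (w + 2)/(w + 5)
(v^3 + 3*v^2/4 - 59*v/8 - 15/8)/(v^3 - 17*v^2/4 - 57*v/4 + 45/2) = (8*v^2 - 18*v - 5)/(2*(4*v^2 - 29*v + 30))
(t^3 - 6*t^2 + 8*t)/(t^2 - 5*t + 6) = t*(t - 4)/(t - 3)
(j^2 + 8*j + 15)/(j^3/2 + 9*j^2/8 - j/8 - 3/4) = 8*(j^2 + 8*j + 15)/(4*j^3 + 9*j^2 - j - 6)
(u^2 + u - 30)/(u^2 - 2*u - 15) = (u + 6)/(u + 3)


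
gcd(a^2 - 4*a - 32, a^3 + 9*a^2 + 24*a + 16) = a + 4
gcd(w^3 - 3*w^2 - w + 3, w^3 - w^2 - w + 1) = w^2 - 1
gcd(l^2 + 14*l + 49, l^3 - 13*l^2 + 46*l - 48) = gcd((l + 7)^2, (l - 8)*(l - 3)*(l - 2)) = 1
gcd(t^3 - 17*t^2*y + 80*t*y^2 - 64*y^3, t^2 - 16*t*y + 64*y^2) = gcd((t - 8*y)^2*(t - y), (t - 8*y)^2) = t^2 - 16*t*y + 64*y^2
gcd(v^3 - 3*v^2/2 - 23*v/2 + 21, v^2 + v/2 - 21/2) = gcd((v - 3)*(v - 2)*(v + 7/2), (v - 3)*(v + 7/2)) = v^2 + v/2 - 21/2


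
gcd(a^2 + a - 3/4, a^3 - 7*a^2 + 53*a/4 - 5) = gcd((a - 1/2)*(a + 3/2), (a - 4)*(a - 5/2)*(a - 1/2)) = a - 1/2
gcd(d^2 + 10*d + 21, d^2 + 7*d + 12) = d + 3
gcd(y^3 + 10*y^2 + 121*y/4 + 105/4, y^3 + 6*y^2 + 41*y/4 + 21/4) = y^2 + 5*y + 21/4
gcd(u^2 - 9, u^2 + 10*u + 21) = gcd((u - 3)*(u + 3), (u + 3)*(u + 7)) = u + 3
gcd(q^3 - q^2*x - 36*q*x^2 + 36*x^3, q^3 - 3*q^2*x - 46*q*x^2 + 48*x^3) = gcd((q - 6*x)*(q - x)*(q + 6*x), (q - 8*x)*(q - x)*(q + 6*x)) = -q^2 - 5*q*x + 6*x^2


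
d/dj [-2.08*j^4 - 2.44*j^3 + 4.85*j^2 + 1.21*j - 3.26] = -8.32*j^3 - 7.32*j^2 + 9.7*j + 1.21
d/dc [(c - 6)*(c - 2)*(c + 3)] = 3*c^2 - 10*c - 12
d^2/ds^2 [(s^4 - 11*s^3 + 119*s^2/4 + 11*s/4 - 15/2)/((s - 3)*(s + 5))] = (4*s^6 + 24*s^5 - 132*s^4 - 2023*s^3 + 14625*s^2 - 29385*s + 26535)/(2*(s^6 + 6*s^5 - 33*s^4 - 172*s^3 + 495*s^2 + 1350*s - 3375))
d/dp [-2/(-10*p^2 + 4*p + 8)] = 2*(1 - 5*p)/(-5*p^2 + 2*p + 4)^2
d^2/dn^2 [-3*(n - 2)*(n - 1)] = -6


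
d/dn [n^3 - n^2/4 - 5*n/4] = 3*n^2 - n/2 - 5/4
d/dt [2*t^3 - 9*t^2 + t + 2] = 6*t^2 - 18*t + 1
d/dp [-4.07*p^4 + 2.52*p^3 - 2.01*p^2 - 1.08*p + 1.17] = -16.28*p^3 + 7.56*p^2 - 4.02*p - 1.08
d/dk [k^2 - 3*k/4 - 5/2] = 2*k - 3/4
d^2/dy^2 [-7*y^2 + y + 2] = -14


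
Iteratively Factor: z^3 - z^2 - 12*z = (z - 4)*(z^2 + 3*z) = (z - 4)*(z + 3)*(z)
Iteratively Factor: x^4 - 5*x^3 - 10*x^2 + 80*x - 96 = (x + 4)*(x^3 - 9*x^2 + 26*x - 24) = (x - 2)*(x + 4)*(x^2 - 7*x + 12) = (x - 4)*(x - 2)*(x + 4)*(x - 3)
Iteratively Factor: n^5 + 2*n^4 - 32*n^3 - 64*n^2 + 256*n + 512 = (n - 4)*(n^4 + 6*n^3 - 8*n^2 - 96*n - 128) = (n - 4)*(n + 4)*(n^3 + 2*n^2 - 16*n - 32) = (n - 4)*(n + 4)^2*(n^2 - 2*n - 8) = (n - 4)*(n + 2)*(n + 4)^2*(n - 4)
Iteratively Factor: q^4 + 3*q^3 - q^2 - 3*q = (q + 3)*(q^3 - q) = (q - 1)*(q + 3)*(q^2 + q) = q*(q - 1)*(q + 3)*(q + 1)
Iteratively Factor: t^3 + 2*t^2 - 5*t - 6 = (t - 2)*(t^2 + 4*t + 3) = (t - 2)*(t + 3)*(t + 1)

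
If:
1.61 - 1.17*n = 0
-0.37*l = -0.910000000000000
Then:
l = 2.46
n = 1.38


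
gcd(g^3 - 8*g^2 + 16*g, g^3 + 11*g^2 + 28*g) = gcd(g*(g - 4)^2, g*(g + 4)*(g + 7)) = g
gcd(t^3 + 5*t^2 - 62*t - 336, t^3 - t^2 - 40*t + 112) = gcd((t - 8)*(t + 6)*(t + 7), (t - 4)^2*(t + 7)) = t + 7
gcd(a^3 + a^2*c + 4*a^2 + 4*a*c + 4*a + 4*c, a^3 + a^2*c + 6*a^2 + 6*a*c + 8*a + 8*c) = a^2 + a*c + 2*a + 2*c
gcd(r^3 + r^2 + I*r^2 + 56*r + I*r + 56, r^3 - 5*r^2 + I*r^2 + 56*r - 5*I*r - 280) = r^2 + I*r + 56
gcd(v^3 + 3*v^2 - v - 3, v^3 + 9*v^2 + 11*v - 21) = v^2 + 2*v - 3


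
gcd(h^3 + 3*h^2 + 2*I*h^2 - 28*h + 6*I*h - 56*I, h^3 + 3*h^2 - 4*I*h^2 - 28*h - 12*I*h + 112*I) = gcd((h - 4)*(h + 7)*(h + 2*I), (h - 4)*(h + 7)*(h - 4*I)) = h^2 + 3*h - 28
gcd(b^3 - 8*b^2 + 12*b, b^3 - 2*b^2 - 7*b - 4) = 1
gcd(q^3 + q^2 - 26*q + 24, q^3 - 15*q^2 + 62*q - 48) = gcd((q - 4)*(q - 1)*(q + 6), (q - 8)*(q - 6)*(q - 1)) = q - 1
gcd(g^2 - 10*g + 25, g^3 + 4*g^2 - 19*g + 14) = 1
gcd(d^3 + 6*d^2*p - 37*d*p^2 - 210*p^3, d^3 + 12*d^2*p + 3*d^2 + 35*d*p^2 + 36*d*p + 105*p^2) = d^2 + 12*d*p + 35*p^2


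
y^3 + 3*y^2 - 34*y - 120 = (y - 6)*(y + 4)*(y + 5)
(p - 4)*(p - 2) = p^2 - 6*p + 8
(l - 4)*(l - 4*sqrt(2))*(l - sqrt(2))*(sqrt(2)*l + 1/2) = sqrt(2)*l^4 - 19*l^3/2 - 4*sqrt(2)*l^3 + 11*sqrt(2)*l^2/2 + 38*l^2 - 22*sqrt(2)*l + 4*l - 16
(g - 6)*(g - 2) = g^2 - 8*g + 12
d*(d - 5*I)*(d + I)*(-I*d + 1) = -I*d^4 - 3*d^3 - 9*I*d^2 + 5*d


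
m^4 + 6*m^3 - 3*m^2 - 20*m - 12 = (m - 2)*(m + 1)^2*(m + 6)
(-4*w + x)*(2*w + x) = -8*w^2 - 2*w*x + x^2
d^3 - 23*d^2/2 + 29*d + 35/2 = (d - 7)*(d - 5)*(d + 1/2)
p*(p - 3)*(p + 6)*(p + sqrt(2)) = p^4 + sqrt(2)*p^3 + 3*p^3 - 18*p^2 + 3*sqrt(2)*p^2 - 18*sqrt(2)*p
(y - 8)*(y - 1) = y^2 - 9*y + 8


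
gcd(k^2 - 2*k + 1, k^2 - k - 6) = 1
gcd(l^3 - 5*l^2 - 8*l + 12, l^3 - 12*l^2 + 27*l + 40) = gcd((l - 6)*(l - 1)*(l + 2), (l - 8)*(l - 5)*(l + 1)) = 1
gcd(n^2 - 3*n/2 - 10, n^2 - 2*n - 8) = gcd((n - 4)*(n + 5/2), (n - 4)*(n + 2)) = n - 4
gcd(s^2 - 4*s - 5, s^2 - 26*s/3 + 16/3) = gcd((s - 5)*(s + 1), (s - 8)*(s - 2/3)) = 1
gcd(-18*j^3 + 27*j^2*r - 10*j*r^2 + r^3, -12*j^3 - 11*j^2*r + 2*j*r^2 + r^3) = -3*j + r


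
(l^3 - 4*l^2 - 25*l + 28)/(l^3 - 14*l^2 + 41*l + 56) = (l^2 + 3*l - 4)/(l^2 - 7*l - 8)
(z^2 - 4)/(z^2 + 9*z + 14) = (z - 2)/(z + 7)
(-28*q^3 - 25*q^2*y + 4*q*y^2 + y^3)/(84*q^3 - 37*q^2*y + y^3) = (q + y)/(-3*q + y)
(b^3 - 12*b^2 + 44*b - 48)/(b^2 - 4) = (b^2 - 10*b + 24)/(b + 2)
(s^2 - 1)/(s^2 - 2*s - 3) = (s - 1)/(s - 3)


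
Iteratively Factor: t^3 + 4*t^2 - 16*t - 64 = (t + 4)*(t^2 - 16) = (t - 4)*(t + 4)*(t + 4)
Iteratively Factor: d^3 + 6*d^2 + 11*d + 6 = (d + 3)*(d^2 + 3*d + 2) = (d + 1)*(d + 3)*(d + 2)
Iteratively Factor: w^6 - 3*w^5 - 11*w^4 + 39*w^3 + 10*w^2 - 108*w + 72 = (w - 3)*(w^5 - 11*w^3 + 6*w^2 + 28*w - 24) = (w - 3)*(w - 1)*(w^4 + w^3 - 10*w^2 - 4*w + 24) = (w - 3)*(w - 1)*(w + 2)*(w^3 - w^2 - 8*w + 12) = (w - 3)*(w - 2)*(w - 1)*(w + 2)*(w^2 + w - 6) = (w - 3)*(w - 2)^2*(w - 1)*(w + 2)*(w + 3)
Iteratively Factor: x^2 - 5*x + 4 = (x - 4)*(x - 1)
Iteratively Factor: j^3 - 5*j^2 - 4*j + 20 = (j + 2)*(j^2 - 7*j + 10) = (j - 5)*(j + 2)*(j - 2)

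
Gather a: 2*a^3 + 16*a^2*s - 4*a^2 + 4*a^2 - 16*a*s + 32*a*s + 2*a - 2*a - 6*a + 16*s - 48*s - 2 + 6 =2*a^3 + 16*a^2*s + a*(16*s - 6) - 32*s + 4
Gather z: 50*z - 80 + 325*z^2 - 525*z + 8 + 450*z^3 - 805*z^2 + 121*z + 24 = 450*z^3 - 480*z^2 - 354*z - 48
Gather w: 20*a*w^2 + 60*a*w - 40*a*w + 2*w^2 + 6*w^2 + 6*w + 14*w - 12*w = w^2*(20*a + 8) + w*(20*a + 8)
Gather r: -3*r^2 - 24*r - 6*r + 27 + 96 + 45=-3*r^2 - 30*r + 168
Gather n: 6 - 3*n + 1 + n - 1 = 6 - 2*n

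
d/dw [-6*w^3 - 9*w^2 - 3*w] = -18*w^2 - 18*w - 3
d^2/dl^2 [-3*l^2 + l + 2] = -6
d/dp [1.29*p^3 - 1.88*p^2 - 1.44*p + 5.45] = 3.87*p^2 - 3.76*p - 1.44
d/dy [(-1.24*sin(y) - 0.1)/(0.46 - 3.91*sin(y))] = -0.9614*cos(y)/(3.91*sin(y) - 0.46)^2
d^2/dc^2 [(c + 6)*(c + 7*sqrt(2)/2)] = 2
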